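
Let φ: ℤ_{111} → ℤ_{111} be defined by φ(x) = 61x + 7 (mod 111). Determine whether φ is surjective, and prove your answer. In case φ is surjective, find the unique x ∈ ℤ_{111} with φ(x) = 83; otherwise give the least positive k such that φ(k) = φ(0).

34

Since gcd(61, 111) = 1, 61 is invertible modulo 111. Euclid's algorithm: 111 = 1·61 + 50, 61 = 1·50 + 11, 50 = 4·11 + 6, 11 = 1·6 + 5, 6 = 1·5 + 1; back-substituting gives 1 = 91·61 − 50·111, so 61⁻¹ ≡ 91 (mod 111).
For any y ∈ ℤ_{111}, x = 91(y − 7) mod 111 satisfies φ(x) = 61·91(y − 7) + 7 ≡ y (since 61·91 ≡ 1 mod 111). So every y has a preimage.
Therefore φ is surjective.
Since φ is surjective, we find φ⁻¹(83): we need 61x ≡ 83 − 7 ≡ 76 (mod 111). Using 61⁻¹ = 91: x ≡ 91·76 = 6916 = 62·111 + 34, so x = 34.
Check: φ(34) = 61·34 + 7 = 2081 = 18·111 + 83 ≡ 83 (mod 111).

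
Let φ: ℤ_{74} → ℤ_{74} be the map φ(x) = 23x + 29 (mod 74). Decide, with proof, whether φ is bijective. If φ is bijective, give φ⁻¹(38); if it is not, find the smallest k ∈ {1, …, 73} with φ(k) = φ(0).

Recall that φ is injective when φ(a) = φ(b) forces a = b.
If φ(a) = φ(b), then 23a ≡ 23b (mod 74). Because gcd(23, 74) = 1, we may cancel 23 to get a ≡ b (mod 74).
We now compute 23⁻¹ mod 74 explicitly. Euclid's algorithm: 74 = 3·23 + 5, 23 = 4·5 + 3, 5 = 1·3 + 2, 3 = 1·2 + 1; back-substituting gives 1 = 29·23 − 9·74, so 23⁻¹ ≡ 29 (mod 74).
Then y ↦ 29(y − 29) is a two-sided inverse to φ, so every y ∈ ℤ_{74} has a preimage.
Thus φ is bijective.
Since φ is bijective, we find φ⁻¹(38): we need 23x ≡ 38 − 29 ≡ 9 (mod 74). Using 23⁻¹ = 29: x ≡ 29·9 = 261 = 3·74 + 39, so x = 39.
Check: φ(39) = 23·39 + 29 = 926 = 12·74 + 38 ≡ 38 (mod 74).

39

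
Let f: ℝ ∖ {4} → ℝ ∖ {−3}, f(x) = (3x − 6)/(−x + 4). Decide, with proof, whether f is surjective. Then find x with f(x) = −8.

For any y ≠ −3, solving y(−x + 4) = 3x − 6 for x gives a well-defined x ≠ 4. So f is surjective.
Solving f(x) = −8: cross-multiplying gives 3x − 6 = −8(−x + 4), which rearranges to −5x = −26, so x = 26/5.

26/5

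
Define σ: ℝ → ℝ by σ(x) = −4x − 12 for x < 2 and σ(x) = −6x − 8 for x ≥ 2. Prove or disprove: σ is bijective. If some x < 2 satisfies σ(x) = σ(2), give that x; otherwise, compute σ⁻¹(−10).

Both pieces are strictly decreasing (slopes −4 and −6), so each is injective on its own interval.
The left piece maps (−∞, 2) onto (−20, ∞); the right piece maps [2, ∞) onto (−∞, −20].
Since −20 = −20, the images partition ℝ: σ is injective and surjective, hence bijective.
Because the two images are disjoint, no x < 2 has σ(x) = σ(2), so we compute σ⁻¹(−10): −10 lies in (−20, ∞), so solve −4x − 12 = −10: x = (−10 + 12)/(−4) = −1/2.

-1/2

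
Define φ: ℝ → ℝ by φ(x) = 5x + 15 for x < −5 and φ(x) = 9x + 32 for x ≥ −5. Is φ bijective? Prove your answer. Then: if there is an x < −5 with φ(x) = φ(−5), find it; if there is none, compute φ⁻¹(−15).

-28/5

Both pieces are strictly increasing (slopes 5 and 9), so each is injective on its own interval.
The left piece maps (−∞, −5) onto (−∞, −10); the right piece maps [−5, ∞) onto [−13, ∞).
These images overlap. In particular φ(−5) = −13 (right piece), and solving 5x + 15 = −13 on the left piece gives x = −28/5 < −5.
So φ(−28/5) = φ(−5) with −28/5 ≠ −5, and φ is not injective, hence not bijective. This x = −28/5 is the requested value below −5.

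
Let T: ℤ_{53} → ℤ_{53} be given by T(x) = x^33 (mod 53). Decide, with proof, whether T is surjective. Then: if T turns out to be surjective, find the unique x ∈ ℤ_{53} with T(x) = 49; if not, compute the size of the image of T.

16

Since 53 is prime, the nonzero elements of ℤ_{53} form a cyclic group of order 52.
As gcd(33, 52) = 1, raising to the 33rd power is a bijection on this group: if u^33 ≡ v^33 then (uv^{−1})^33 = 1, and the only element of order dividing gcd(33, 52) = 1 is 1, so u = v.
With T(0) = 0 this makes T injective on all of ℤ_{53}, hence bijective (finite equal-size domain and codomain). In particular T is surjective.
Since T is surjective, we find the preimage of 49. The inverse of x ↦ x^33 on (ℤ_{53})^× is x ↦ x^41, because 33·41 = 1353 = 26·52 + 1 ≡ 1 (mod 52) and x^{52} = 1 for x ≠ 0 (Fermat). So T⁻¹(49) = 49^41 mod 53.
Repeated squaring mod 53: 49^1 ≡ 49, 49^2 ≡ 49² = 2401 ≡ 16, 49^4 ≡ 16² = 256 ≡ 44, 49^8 ≡ 44² = 1936 ≡ 28, 49^16 ≡ 28² = 784 ≡ 42, 49^32 ≡ 42² = 1764 ≡ 15. Since 41 = 32 + 8 + 1, 49^41 ≡ 15·28·49: 15·28 = 420 ≡ 49, then 49·49 = 2401 ≡ 16. So 49^41 ≡ 16 (mod 53).
Hence T⁻¹(49) = 16.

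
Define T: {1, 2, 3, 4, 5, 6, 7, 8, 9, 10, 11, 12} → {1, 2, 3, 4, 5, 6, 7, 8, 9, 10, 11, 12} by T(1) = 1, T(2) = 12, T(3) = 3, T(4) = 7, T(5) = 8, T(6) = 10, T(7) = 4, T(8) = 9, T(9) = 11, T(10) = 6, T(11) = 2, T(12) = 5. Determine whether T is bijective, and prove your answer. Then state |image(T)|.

The values 1, 12, 3, 7, 8, 10, 4, 9, 11, 6, 2, 5 are a permutation of {1, 2, 3, 4, 5, 6, 7, 8, 9, 10, 11, 12}: each element appears exactly once.
So T is injective and surjective, hence bijective.
The image of T is {1, 2, 3, 4, 5, 6, 7, 8, 9, 10, 11, 12}, which has 12 elements.

12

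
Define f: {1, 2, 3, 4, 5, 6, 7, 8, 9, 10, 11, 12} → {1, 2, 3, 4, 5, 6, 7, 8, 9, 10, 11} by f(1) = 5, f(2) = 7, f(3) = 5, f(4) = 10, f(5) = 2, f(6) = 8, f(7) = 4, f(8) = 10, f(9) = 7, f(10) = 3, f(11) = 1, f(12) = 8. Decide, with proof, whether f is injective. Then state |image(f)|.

f(1) = 5 = f(3) with 1 ≠ 3, so f is not injective.
The image of f is {1, 2, 3, 4, 5, 7, 8, 10}, which has 8 elements.

8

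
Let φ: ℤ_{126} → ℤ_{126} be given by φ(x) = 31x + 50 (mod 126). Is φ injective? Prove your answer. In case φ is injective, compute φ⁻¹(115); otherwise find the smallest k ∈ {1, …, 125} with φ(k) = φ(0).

If φ(u) = φ(v), then 31u ≡ 31v (mod 126). Because gcd(31, 126) = 1, we may cancel 31 to get u ≡ v (mod 126).
Therefore φ is injective.
We now compute 31⁻¹ mod 126 explicitly. Euclid's algorithm: 126 = 4·31 + 2, 31 = 15·2 + 1; back-substituting gives 1 = 61·31 − 15·126, so 31⁻¹ ≡ 61 (mod 126).
Since φ is injective, we find φ⁻¹(115): we need 31x ≡ 115 − 50 ≡ 65 (mod 126). Using 31⁻¹ = 61: x ≡ 61·65 = 3965 = 31·126 + 59, so x = 59.
Check: φ(59) = 31·59 + 50 = 1879 = 14·126 + 115 ≡ 115 (mod 126).

59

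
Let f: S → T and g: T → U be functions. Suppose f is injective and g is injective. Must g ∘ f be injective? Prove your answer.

Suppose (g ∘ f)(u) = (g ∘ f)(v), i.e. g(f(u)) = g(f(v)).
Since g is injective, f(u) = f(v). Since f is injective, u = v. Therefore g ∘ f is injective.

injective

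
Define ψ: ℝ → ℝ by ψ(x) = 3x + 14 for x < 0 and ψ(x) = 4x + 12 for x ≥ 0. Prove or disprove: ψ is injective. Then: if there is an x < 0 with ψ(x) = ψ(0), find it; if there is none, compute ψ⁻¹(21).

Both pieces are strictly increasing (slopes 3 and 4), so each is injective on its own interval.
The left piece maps (−∞, 0) onto (−∞, 14); the right piece maps [0, ∞) onto [12, ∞).
These images overlap. In particular ψ(0) = 12 (right piece), and solving 3x + 14 = 12 on the left piece gives x = −2/3 < 0.
So ψ(−2/3) = ψ(0) with −2/3 ≠ 0, and ψ is not injective. This x = −2/3 is the requested value below 0.

-2/3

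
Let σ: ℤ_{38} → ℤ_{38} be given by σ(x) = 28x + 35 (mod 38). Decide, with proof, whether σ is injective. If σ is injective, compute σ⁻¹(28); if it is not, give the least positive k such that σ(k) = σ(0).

Recall that injectivity means: for all a, b in the domain, σ(a) = σ(b) implies a = b.
We have gcd(28, 38) = 2 > 1. Taking a = 0 and b = 19: σ(0) = 35 and σ(19) = 28·19 + 35 = 567 ≡ 35 (mod 38).
So σ(0) = σ(19) while 0 ≠ 19, thus σ is not injective.
Since σ is not injective, we find the least positive k with σ(k) = σ(0): this means 28k ≡ 0 (mod 38), i.e. 38 ∣ 28k. Since gcd(28, 38) = 2, dividing through by 2 this holds exactly when 19 ∣ 14k, and as gcd(14, 19) = 1, exactly when 19 ∣ k.
The smallest positive such k is 19.

19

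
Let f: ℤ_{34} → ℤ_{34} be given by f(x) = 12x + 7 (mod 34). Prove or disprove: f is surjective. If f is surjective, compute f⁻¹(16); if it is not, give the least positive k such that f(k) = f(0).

17

Since gcd(12, 34) = 2, we have 12x ≡ 0 (mod 2) for all x, so f(x) ≡ 1 (mod 2).
But 0 ≢ 1 (mod 2), so 0 ∈ ℤ_{34} has no preimage. Hence f is not surjective.
Since f is not surjective, we find the least positive k with f(k) = f(0): this means 12k ≡ 0 (mod 34), i.e. 34 ∣ 12k. Since gcd(12, 34) = 2, dividing through by 2 this holds exactly when 17 ∣ 6k, and as gcd(6, 17) = 1, exactly when 17 ∣ k.
The smallest positive such k is 17.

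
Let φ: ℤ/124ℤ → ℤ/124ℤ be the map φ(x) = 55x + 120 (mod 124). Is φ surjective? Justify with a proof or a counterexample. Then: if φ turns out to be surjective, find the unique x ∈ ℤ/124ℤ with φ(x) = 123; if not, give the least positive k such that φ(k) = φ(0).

By definition, surjectivity means every element of the codomain has a preimage under φ.
Since gcd(55, 124) = 1, 55 is invertible modulo 124. Euclid's algorithm: 124 = 2·55 + 14, 55 = 3·14 + 13, 14 = 1·13 + 1; back-substituting gives 1 = 115·55 − 51·124, so 55⁻¹ ≡ 115 (mod 124).
For any y ∈ ℤ/124ℤ, x = 115(y − 120) mod 124 satisfies φ(x) = 55·115(y − 120) + 120 ≡ y (since 55·115 ≡ 1 mod 124). So every y has a preimage.
So φ is surjective.
Since φ is surjective, we compute φ⁻¹(123): solve 55x + 120 ≡ 123 (mod 124), i.e. 55x ≡ 3 (mod 124).
Multiplying by 55⁻¹ = 115 gives x ≡ 115·3 = 345 = 2·124 + 97 ≡ 97 (mod 124).
Check: φ(97) = 55·97 + 120 = 5455 = 43·124 + 123 ≡ 123 (mod 124).

97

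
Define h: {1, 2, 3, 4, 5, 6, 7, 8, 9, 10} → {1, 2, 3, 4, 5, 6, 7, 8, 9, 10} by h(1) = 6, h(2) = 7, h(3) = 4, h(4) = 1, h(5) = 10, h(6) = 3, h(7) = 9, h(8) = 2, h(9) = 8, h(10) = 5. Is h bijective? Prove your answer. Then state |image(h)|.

The values 6, 7, 4, 1, 10, 3, 9, 2, 8, 5 are a permutation of {1, 2, 3, 4, 5, 6, 7, 8, 9, 10}: each element appears exactly once.
So h is injective and surjective, hence bijective.
The image of h is {1, 2, 3, 4, 5, 6, 7, 8, 9, 10}, which has 10 elements.

10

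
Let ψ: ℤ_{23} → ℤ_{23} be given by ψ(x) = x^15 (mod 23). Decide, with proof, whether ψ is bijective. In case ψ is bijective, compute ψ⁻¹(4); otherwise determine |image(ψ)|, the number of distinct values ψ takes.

Since 23 is prime, the nonzero elements of ℤ_{23} form a cyclic group of order 22.
As gcd(15, 22) = 1, raising to the 15th power is a bijection on this group: if x_1^15 ≡ x_2^15 then (x_1x_2^{−1})^15 = 1, and the only element of order dividing gcd(15, 22) = 1 is 1, so x_1 = x_2.
With ψ(0) = 0 this makes ψ injective on all of ℤ_{23}, hence bijective (finite equal-size domain and codomain). In particular ψ is bijective.
Since ψ is bijective, we find the preimage of 4. The inverse of x ↦ x^15 on (ℤ_{23})^× is x ↦ x^3, because 15·3 = 45 = 2·22 + 1 ≡ 1 (mod 22) and x^{22} = 1 for x ≠ 0 (Fermat). So ψ⁻¹(4) = 4^3 mod 23.
Repeated squaring mod 23: 4^1 ≡ 4, 4^2 ≡ 4² = 16. Since 3 = 2 + 1, 4^3 ≡ 16·4: 16·4 = 64 ≡ 18. So 4^3 ≡ 18 (mod 23).
Hence ψ⁻¹(4) = 18.

18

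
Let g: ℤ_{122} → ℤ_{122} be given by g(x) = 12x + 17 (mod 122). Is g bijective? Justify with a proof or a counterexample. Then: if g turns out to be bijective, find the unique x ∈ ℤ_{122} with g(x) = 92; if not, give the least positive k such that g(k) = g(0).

Recall that injectivity means: for all u, v in the domain, g(u) = g(v) implies u = v.
We have gcd(12, 122) = 2 > 1. Taking u = 0 and v = 61: g(0) = 17 and g(61) = 12·61 + 17 = 749 ≡ 17 (mod 122).
So g(0) = g(61) while 0 ≠ 61, so g is not injective, hence not bijective.
Since g is not bijective, we find the least positive k with g(k) = g(0): this means 12k ≡ 0 (mod 122), i.e. 122 ∣ 12k. Since gcd(12, 122) = 2, dividing through by 2 this holds exactly when 61 ∣ 6k, and as gcd(6, 61) = 1, exactly when 61 ∣ k.
The smallest positive such k is 61.

61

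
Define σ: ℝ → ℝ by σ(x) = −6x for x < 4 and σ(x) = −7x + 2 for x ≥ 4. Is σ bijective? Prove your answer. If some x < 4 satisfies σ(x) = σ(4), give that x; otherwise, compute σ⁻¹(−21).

Both pieces are strictly decreasing (slopes −6 and −7), so each is injective on its own interval.
The left piece maps (−∞, 4) onto (−24, ∞); the right piece maps [4, ∞) onto (−∞, −26].
The images leave a gap (−24 has no preimage), so σ is not surjective, hence not bijective.
Because the two images are disjoint, no x < 4 has σ(x) = σ(4), so we compute σ⁻¹(−21): −21 lies in (−24, ∞), so solve −6x = −21: x = (−21 − 0)/(−6) = 7/2.

7/2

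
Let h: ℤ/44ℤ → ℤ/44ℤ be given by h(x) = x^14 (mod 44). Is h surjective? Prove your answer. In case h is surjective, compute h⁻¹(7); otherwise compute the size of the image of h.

h(10): Repeated squaring mod 44: 10^1 ≡ 10, 10^2 ≡ 10² = 100 ≡ 12, 10^4 ≡ 12² = 144 ≡ 12, 10^8 ≡ 12² = 144 ≡ 12. Since 14 = 8 + 4 + 2, 10^14 ≡ 12·12·12: 12·12 = 144 ≡ 12, then 12·12 = 144 ≡ 12. So 10^14 ≡ 12 (mod 44).
h(12): Repeated squaring mod 44: 12^1 ≡ 12, 12^2 ≡ 12² = 144 ≡ 12, 12^4 ≡ 12² = 144 ≡ 12, 12^8 ≡ 12² = 144 ≡ 12. Since 14 = 8 + 4 + 2, 12^14 ≡ 12·12·12: 12·12 = 144 ≡ 12, then 12·12 = 144 ≡ 12. So 12^14 ≡ 12 (mod 44).
So h(10) = h(12) = 12 while 10 ≠ 12, thus h is not injective.
A non-injective map from the 44-element set ℤ/44ℤ to itself takes at most 43 distinct values, so it cannot be surjective. Hence h is not surjective.
Since h is not surjective, we determine |image(h)|. Computing x^14 mod 44 for each x (by repeated squaring, reducing mod 44 at every step), the values h(0), h(1), …, h(43) are: 0, 1, 16, 37, 36, 9, 20, 25, 4, 5, 12, 33, 12, 5, 4, 25, 20, 9, 36, 37, 16, 1, 0, 1, 16, 37, 36, 9, 20, 25, 4, 5, 12, 33, 12, 5, 4, 25, 20, 9, 36, 37, 16, 1.
The distinct values are {0, 1, 4, 5, 9, 12, 16, 20, 25, 33, 36, 37}; there are 12 of them.

12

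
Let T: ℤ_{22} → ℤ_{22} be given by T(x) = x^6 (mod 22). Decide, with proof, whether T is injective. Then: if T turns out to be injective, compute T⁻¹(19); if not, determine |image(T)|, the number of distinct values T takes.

T(10): Repeated squaring mod 22: 10^1 ≡ 10, 10^2 ≡ 10² = 100 ≡ 12, 10^4 ≡ 12² = 144 ≡ 12. Since 6 = 4 + 2, 10^6 ≡ 12·12: 12·12 = 144 ≡ 12. So 10^6 ≡ 12 (mod 22).
T(12): Repeated squaring mod 22: 12^1 ≡ 12, 12^2 ≡ 12² = 144 ≡ 12, 12^4 ≡ 12² = 144 ≡ 12. Since 6 = 4 + 2, 12^6 ≡ 12·12: 12·12 = 144 ≡ 12. So 12^6 ≡ 12 (mod 22).
So T(10) = T(12) = 12 while 10 ≠ 12, hence T is not injective.
Since T is not injective, we determine |image(T)|. Computing x^6 mod 22 for each x (by repeated squaring, reducing mod 22 at every step), the values T(0), T(1), …, T(21) are: 0, 1, 20, 3, 4, 5, 16, 15, 14, 9, 12, 11, 12, 9, 14, 15, 16, 5, 4, 3, 20, 1.
The distinct values are {0, 1, 3, 4, 5, 9, 11, 12, 14, 15, 16, 20}; there are 12 of them.

12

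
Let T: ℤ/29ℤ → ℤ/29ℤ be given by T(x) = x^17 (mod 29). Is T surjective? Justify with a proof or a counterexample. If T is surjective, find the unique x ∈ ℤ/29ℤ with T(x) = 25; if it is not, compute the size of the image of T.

Since 29 is prime, the nonzero elements of ℤ/29ℤ form a cyclic group of order 28.
As gcd(17, 28) = 1, raising to the 17th power is a bijection on this group: if s^17 ≡ t^17 then (st^{−1})^17 = 1, and the only element of order dividing gcd(17, 28) = 1 is 1, so s = t.
With T(0) = 0 this makes T injective on all of ℤ/29ℤ, hence bijective (finite equal-size domain and codomain). In particular T is surjective.
Since T is surjective, we find the preimage of 25. The inverse of x ↦ x^17 on (ℤ/29ℤ)^× is x ↦ x^5, because 17·5 = 85 = 3·28 + 1 ≡ 1 (mod 28) and x^{28} = 1 for x ≠ 0 (Fermat). So T⁻¹(25) = 25^5 mod 29.
Repeated squaring mod 29: 25^1 ≡ 25, 25^2 ≡ 25² = 625 ≡ 16, 25^4 ≡ 16² = 256 ≡ 24. Since 5 = 4 + 1, 25^5 ≡ 24·25: 24·25 = 600 ≡ 20. So 25^5 ≡ 20 (mod 29).
Hence T⁻¹(25) = 20.

20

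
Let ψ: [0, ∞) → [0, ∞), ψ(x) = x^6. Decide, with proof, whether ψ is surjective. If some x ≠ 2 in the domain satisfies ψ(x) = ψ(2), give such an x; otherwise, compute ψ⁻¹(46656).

For any y ∈ [0, ∞), x = y^{1/6} ∈ [0, ∞) gives ψ(x) = y, so ψ is surjective.
Since x ↦ x^6 is strictly increasing on [0, ∞), it is injective there, so no x ≠ 2 in the domain has ψ(x) = ψ(2). We therefore compute ψ⁻¹(46656) = 46656^{1/6} = 6 (indeed 6^6 = 46656).

6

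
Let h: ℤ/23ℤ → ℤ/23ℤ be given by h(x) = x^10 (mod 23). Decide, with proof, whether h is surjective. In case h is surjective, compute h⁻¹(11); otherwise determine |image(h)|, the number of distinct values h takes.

12

h(11): Repeated squaring mod 23: 11^1 ≡ 11, 11^2 ≡ 11² = 121 ≡ 6, 11^4 ≡ 6² = 36 ≡ 13, 11^8 ≡ 13² = 169 ≡ 8. Since 10 = 8 + 2, 11^10 ≡ 8·6: 8·6 = 48 ≡ 2. So 11^10 ≡ 2 (mod 23).
h(12): Repeated squaring mod 23: 12^1 ≡ 12, 12^2 ≡ 12² = 144 ≡ 6, 12^4 ≡ 6² = 36 ≡ 13, 12^8 ≡ 13² = 169 ≡ 8. Since 10 = 8 + 2, 12^10 ≡ 8·6: 8·6 = 48 ≡ 2. So 12^10 ≡ 2 (mod 23).
So h(11) = h(12) = 2 while 11 ≠ 12, hence h is not injective.
A non-injective map from the 23-element set ℤ/23ℤ to itself takes at most 22 distinct values, so it cannot be surjective. Therefore h is not surjective.
Since h is not surjective, we determine |image(h)|. Computing x^10 mod 23 for each x (by repeated squaring, reducing mod 23 at every step), the values h(0), h(1), …, h(22) are: 0, 1, 12, 8, 6, 9, 4, 13, 3, 18, 16, 2, 2, 16, 18, 3, 13, 4, 9, 6, 8, 12, 1.
The distinct values are {0, 1, 2, 3, 4, 6, 8, 9, 12, 13, 16, 18}; there are 12 of them.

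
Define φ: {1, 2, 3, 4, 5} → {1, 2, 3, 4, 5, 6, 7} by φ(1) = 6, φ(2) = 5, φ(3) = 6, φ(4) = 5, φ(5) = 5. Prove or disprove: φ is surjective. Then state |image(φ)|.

No element maps to 1, so φ is not surjective.
The image of φ is {5, 6}, which has 2 elements.

2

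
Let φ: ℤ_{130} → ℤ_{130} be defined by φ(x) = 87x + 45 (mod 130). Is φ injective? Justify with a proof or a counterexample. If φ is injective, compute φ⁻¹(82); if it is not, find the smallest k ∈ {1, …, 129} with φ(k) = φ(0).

Suppose φ(s) = φ(t) in ℤ_{130}. Then 87s + 45 ≡ 87t + 45 (mod 130), hence 87(s − t) ≡ 0 (mod 130).
Since gcd(87, 130) = 1, 87 is invertible modulo 130, hence s − t ≡ 0 (mod 130), i.e. s = t.
So φ is injective.
We now compute 87⁻¹ mod 130 explicitly. Euclid's algorithm: 130 = 1·87 + 43, 87 = 2·43 + 1; back-substituting gives 1 = 3·87 − 2·130, so 87⁻¹ ≡ 3 (mod 130).
Since φ is injective, we compute φ⁻¹(82): solve 87x + 45 ≡ 82 (mod 130), i.e. 87x ≡ 37 (mod 130).
Multiplying by 87⁻¹ = 3 gives x ≡ 3·37 = 111 ≡ 111 (mod 130).
Check: φ(111) = 87·111 + 45 = 9702 = 74·130 + 82 ≡ 82 (mod 130).

111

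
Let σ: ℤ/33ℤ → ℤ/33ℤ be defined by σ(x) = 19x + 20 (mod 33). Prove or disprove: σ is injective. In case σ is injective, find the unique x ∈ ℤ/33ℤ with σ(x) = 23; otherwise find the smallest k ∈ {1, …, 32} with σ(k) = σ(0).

By definition, σ is injective if σ(x_1) = σ(x_2) implies x_1 = x_2.
If σ(x_1) = σ(x_2), then 19x_1 ≡ 19x_2 (mod 33). Because gcd(19, 33) = 1, we may cancel 19 to get x_1 ≡ x_2 (mod 33).
Thus σ is injective.
We now compute 19⁻¹ mod 33 explicitly. Euclid's algorithm: 33 = 1·19 + 14, 19 = 1·14 + 5, 14 = 2·5 + 4, 5 = 1·4 + 1; back-substituting gives 1 = 7·19 − 4·33, so 19⁻¹ ≡ 7 (mod 33).
Since σ is injective, we find σ⁻¹(23): we need 19x ≡ 23 − 20 ≡ 3 (mod 33). Using 19⁻¹ = 7: x ≡ 7·3 = 21, so x = 21.
Check: σ(21) = 19·21 + 20 = 419 = 12·33 + 23 ≡ 23 (mod 33).

21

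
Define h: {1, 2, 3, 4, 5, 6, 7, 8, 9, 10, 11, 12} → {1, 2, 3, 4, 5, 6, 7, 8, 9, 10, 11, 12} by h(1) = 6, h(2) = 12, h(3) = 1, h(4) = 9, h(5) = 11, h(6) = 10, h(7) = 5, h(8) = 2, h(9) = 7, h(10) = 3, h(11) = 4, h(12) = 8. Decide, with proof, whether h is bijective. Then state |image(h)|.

12

The values 6, 12, 1, 9, 11, 10, 5, 2, 7, 3, 4, 8 are a permutation of {1, 2, 3, 4, 5, 6, 7, 8, 9, 10, 11, 12}: each element appears exactly once.
So h is injective and surjective, hence bijective.
The image of h is {1, 2, 3, 4, 5, 6, 7, 8, 9, 10, 11, 12}, which has 12 elements.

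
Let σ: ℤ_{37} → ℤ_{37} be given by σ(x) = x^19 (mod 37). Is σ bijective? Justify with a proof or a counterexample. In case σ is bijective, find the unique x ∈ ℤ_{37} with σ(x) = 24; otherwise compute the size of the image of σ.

Since 37 is prime, the nonzero elements of ℤ_{37} form a cyclic group of order 36.
As gcd(19, 36) = 1, raising to the 19th power is a bijection on this group: if u^19 ≡ v^19 then (uv^{−1})^19 = 1, and the only element of order dividing gcd(19, 36) = 1 is 1, so u = v.
With σ(0) = 0 this makes σ injective on all of ℤ_{37}, hence bijective (finite equal-size domain and codomain). In particular σ is bijective.
Since σ is bijective, we find the preimage of 24. The inverse of x ↦ x^19 on (ℤ_{37})^× is x ↦ x^19, because 19·19 = 361 = 10·36 + 1 ≡ 1 (mod 36) and x^{36} = 1 for x ≠ 0 (Fermat). So σ⁻¹(24) = 24^19 mod 37.
Repeated squaring mod 37: 24^1 ≡ 24, 24^2 ≡ 24² = 576 ≡ 21, 24^4 ≡ 21² = 441 ≡ 34, 24^8 ≡ 34² = 1156 ≡ 9, 24^16 ≡ 9² = 81 ≡ 7. Since 19 = 16 + 2 + 1, 24^19 ≡ 7·21·24: 7·21 = 147 ≡ 36, then 36·24 = 864 ≡ 13. So 24^19 ≡ 13 (mod 37).
Hence σ⁻¹(24) = 13.

13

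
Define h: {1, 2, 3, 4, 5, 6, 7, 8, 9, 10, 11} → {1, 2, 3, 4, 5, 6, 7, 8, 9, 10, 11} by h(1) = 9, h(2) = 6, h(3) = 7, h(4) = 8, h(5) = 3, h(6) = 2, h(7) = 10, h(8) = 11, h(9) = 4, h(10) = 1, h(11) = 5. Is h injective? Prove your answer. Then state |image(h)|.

The values h(1), …, h(11) are 9, 6, 7, 8, 3, 2, 10, 11, 4, 1, 5 — all distinct.
So h(x_1) = h(x_2) only when x_1 = x_2, and h is injective.
The image of h is {1, 2, 3, 4, 5, 6, 7, 8, 9, 10, 11}, which has 11 elements.

11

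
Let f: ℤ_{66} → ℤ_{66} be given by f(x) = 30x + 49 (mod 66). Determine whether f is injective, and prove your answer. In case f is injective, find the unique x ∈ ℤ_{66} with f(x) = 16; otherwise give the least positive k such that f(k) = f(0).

We have gcd(30, 66) = 6 > 1. Taking x_1 = 0 and x_2 = 11: f(0) = 49 and f(11) = 30·11 + 49 = 379 ≡ 49 (mod 66).
So f(0) = f(11) while 0 ≠ 11, thus f is not injective.
Since f is not injective, we find the least positive k with f(k) = f(0): this means 30k ≡ 0 (mod 66), i.e. 66 ∣ 30k. Since gcd(30, 66) = 6, dividing through by 6 this holds exactly when 11 ∣ 5k, and as gcd(5, 11) = 1, exactly when 11 ∣ k.
The smallest positive such k is 11.

11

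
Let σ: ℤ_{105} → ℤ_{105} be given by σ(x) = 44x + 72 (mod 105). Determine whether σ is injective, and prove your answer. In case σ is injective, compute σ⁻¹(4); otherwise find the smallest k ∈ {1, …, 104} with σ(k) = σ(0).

8

Recall that injectivity means: for all a, b in the domain, σ(a) = σ(b) implies a = b.
Suppose σ(a) = σ(b) in ℤ_{105}. Then 44a + 72 ≡ 44b + 72 (mod 105), therefore 44(a − b) ≡ 0 (mod 105).
Since gcd(44, 105) = 1, 44 is invertible modulo 105, therefore a − b ≡ 0 (mod 105), i.e. a = b.
Therefore σ is injective.
We now compute 44⁻¹ mod 105 explicitly. Euclid's algorithm: 105 = 2·44 + 17, 44 = 2·17 + 10, 17 = 1·10 + 7, 10 = 1·7 + 3, 7 = 2·3 + 1; back-substituting gives 1 = 74·44 − 31·105, so 44⁻¹ ≡ 74 (mod 105).
Since σ is injective, we find σ⁻¹(4): we need 44x ≡ 4 − 72 ≡ 37 (mod 105). Using 44⁻¹ = 74: x ≡ 74·37 = 2738 = 26·105 + 8, so x = 8.
Check: σ(8) = 44·8 + 72 = 424 = 4·105 + 4 ≡ 4 (mod 105).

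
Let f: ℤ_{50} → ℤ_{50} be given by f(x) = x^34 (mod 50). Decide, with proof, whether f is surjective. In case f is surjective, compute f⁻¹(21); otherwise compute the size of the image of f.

f(0) = 0^34 = 0.
f(10): Repeated squaring mod 50: 10^1 ≡ 10, 10^2 ≡ 10² = 100 ≡ 0, 10^4 ≡ 0² = 0, 10^8 ≡ 0² = 0, 10^16 ≡ 0² = 0, 10^32 ≡ 0² = 0. Since 34 = 32 + 2, 10^34 ≡ 0·0: 0·0 = 0. So 10^34 ≡ 0 (mod 50).
So f(0) = f(10) = 0 while 0 ≠ 10, hence f is not injective.
A non-injective map from the 50-element set ℤ_{50} to itself takes at most 49 distinct values, so it cannot be surjective. Thus f is not surjective.
Since f is not surjective, we determine |image(f)|. Computing x^34 mod 50 for each x (by repeated squaring, reducing mod 50 at every step), the values f(0), f(1), …, f(49) are: 0, 1, 34, 19, 6, 25, 46, 49, 4, 11, 0, 41, 14, 39, 16, 25, 36, 29, 24, 21, 0, 31, 44, 9, 26, 25, 26, 9, 44, 31, 0, 21, 24, 29, 36, 25, 16, 39, 14, 41, 0, 11, 4, 49, 46, 25, 6, 19, 34, 1.
The distinct values are {0, 1, 4, 6, 9, 11, 14, 16, 19, 21, 24, 25, 26, 29, 31, 34, 36, 39, 41, 44, 46, 49}; there are 22 of them.

22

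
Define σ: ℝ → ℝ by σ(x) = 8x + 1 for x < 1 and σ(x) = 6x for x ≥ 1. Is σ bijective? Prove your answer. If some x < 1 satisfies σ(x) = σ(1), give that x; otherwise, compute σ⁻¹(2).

5/8

Both pieces are strictly increasing (slopes 8 and 6), so each is injective on its own interval.
The left piece maps (−∞, 1) onto (−∞, 9); the right piece maps [1, ∞) onto [6, ∞).
These images overlap. In particular σ(1) = 6 (right piece), and solving 8x + 1 = 6 on the left piece gives x = 5/8 < 1.
So σ(5/8) = σ(1) with 5/8 ≠ 1, and σ is not injective, hence not bijective. This x = 5/8 is the requested value below 1.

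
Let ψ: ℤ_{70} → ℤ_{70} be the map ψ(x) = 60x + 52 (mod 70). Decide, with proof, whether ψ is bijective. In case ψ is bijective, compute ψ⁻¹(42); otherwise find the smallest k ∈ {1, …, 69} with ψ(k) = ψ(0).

7

We have gcd(60, 70) = 10 > 1. Taking x_1 = 0 and x_2 = 7: ψ(0) = 52 and ψ(7) = 60·7 + 52 = 472 ≡ 52 (mod 70).
So ψ(0) = ψ(7) while 0 ≠ 7, thus ψ is not injective, hence not bijective.
Since ψ is not bijective, we find the least positive k with ψ(k) = ψ(0): this means 60k ≡ 0 (mod 70), i.e. 70 ∣ 60k. Since gcd(60, 70) = 10, dividing through by 10 this holds exactly when 7 ∣ 6k, and as gcd(6, 7) = 1, exactly when 7 ∣ k.
The smallest positive such k is 7.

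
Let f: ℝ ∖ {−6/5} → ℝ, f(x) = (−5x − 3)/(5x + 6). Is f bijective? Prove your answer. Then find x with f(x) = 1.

If f(x) = −1, cross-multiplying gives 5(−5x − 3) = −5(5x + 6), which simplifies to −15 = −30 — false.  So −1 has no preimage and f is not surjective.
Thus f is not bijective.
Solving f(x) = 1: cross-multiplying gives −5x − 3 = 1(5x + 6), which rearranges to −10x = 9, so x = −9/10.

-9/10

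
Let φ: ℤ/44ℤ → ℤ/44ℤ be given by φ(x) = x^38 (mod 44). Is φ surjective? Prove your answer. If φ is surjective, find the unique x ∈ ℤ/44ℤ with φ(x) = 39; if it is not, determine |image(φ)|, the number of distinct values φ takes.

φ(10): Repeated squaring mod 44: 10^1 ≡ 10, 10^2 ≡ 10² = 100 ≡ 12, 10^4 ≡ 12² = 144 ≡ 12, 10^8 ≡ 12² = 144 ≡ 12, 10^16 ≡ 12² = 144 ≡ 12, 10^32 ≡ 12² = 144 ≡ 12. Since 38 = 32 + 4 + 2, 10^38 ≡ 12·12·12: 12·12 = 144 ≡ 12, then 12·12 = 144 ≡ 12. So 10^38 ≡ 12 (mod 44).
φ(12): Repeated squaring mod 44: 12^1 ≡ 12, 12^2 ≡ 12² = 144 ≡ 12, 12^4 ≡ 12² = 144 ≡ 12, 12^8 ≡ 12² = 144 ≡ 12, 12^16 ≡ 12² = 144 ≡ 12, 12^32 ≡ 12² = 144 ≡ 12. Since 38 = 32 + 4 + 2, 12^38 ≡ 12·12·12: 12·12 = 144 ≡ 12, then 12·12 = 144 ≡ 12. So 12^38 ≡ 12 (mod 44).
So φ(10) = φ(12) = 12 while 10 ≠ 12, thus φ is not injective.
A non-injective map from the 44-element set ℤ/44ℤ to itself takes at most 43 distinct values, so it cannot be surjective. Thus φ is not surjective.
Since φ is not surjective, we determine |image(φ)|. Computing x^38 mod 44 for each x (by repeated squaring, reducing mod 44 at every step), the values φ(0), φ(1), …, φ(43) are: 0, 1, 36, 5, 20, 37, 4, 9, 16, 25, 12, 33, 12, 25, 16, 9, 4, 37, 20, 5, 36, 1, 0, 1, 36, 5, 20, 37, 4, 9, 16, 25, 12, 33, 12, 25, 16, 9, 4, 37, 20, 5, 36, 1.
The distinct values are {0, 1, 4, 5, 9, 12, 16, 20, 25, 33, 36, 37}; there are 12 of them.

12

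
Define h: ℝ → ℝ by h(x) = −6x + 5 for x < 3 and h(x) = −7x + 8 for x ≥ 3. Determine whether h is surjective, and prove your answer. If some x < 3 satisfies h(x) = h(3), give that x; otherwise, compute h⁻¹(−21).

Both pieces are strictly decreasing (slopes −6 and −7), so each is injective on its own interval.
The left piece maps (−∞, 3) onto (−13, ∞); the right piece maps [3, ∞) onto (−∞, −13].
These images together cover ℝ, so h is surjective.
Because the two images are disjoint, no x < 3 has h(x) = h(3), so we compute h⁻¹(−21): −21 lies in (−∞, −13], so solve −7x + 8 = −21: x = (−21 − 8)/(−7) = 29/7.

29/7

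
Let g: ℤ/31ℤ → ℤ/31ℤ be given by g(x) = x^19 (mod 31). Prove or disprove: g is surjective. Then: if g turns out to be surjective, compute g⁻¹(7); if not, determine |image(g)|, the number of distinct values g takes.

Since 31 is prime, the nonzero elements of ℤ/31ℤ form a cyclic group of order 30.
As gcd(19, 30) = 1, raising to the 19th power is a bijection on this group: if a^19 ≡ b^19 then (ab^{−1})^19 = 1, and the only element of order dividing gcd(19, 30) = 1 is 1, so a = b.
With g(0) = 0 this makes g injective on all of ℤ/31ℤ, hence bijective (finite equal-size domain and codomain). In particular g is surjective.
Since g is surjective, we find the preimage of 7. The inverse of x ↦ x^19 on (ℤ/31ℤ)^× is x ↦ x^19, because 19·19 = 361 = 12·30 + 1 ≡ 1 (mod 30) and x^{30} = 1 for x ≠ 0 (Fermat). So g⁻¹(7) = 7^19 mod 31.
Repeated squaring mod 31: 7^1 ≡ 7, 7^2 ≡ 7² = 49 ≡ 18, 7^4 ≡ 18² = 324 ≡ 14, 7^8 ≡ 14² = 196 ≡ 10, 7^16 ≡ 10² = 100 ≡ 7. Since 19 = 16 + 2 + 1, 7^19 ≡ 7·18·7: 7·18 = 126 ≡ 2, then 2·7 = 14. So 7^19 ≡ 14 (mod 31).
Hence g⁻¹(7) = 14.

14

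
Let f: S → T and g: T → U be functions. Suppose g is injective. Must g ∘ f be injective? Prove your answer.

not injective

No. Take S = {0, 1}, T = U = {0, 1, 2, 3, 4}, f(0) = f(1) = 0, and g = identity (injective).
Then (g ∘ f)(0) = (g ∘ f)(1) = 0 with 0 ≠ 1, so g ∘ f is not injective.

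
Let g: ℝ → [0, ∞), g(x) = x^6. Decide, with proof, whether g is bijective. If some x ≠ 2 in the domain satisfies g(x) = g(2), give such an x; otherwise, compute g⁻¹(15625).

-2

g(2) = 64 = (−2)^6 = g(−2) (since 6 is even), with 2 ≠ −2. So g is not injective, hence not bijective.
For the follow-up, such an x exists: taking x = −2 ∈ ℝ gives g(−2) = 64 = g(2) with −2 ≠ 2.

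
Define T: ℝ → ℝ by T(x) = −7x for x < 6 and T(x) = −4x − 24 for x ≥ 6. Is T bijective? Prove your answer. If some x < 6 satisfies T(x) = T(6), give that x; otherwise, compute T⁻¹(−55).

Both pieces are strictly decreasing (slopes −7 and −4), so each is injective on its own interval.
The left piece maps (−∞, 6) onto (−42, ∞); the right piece maps [6, ∞) onto (−∞, −48].
The images leave a gap (−42 has no preimage), so T is not surjective, hence not bijective.
Because the two images are disjoint, no x < 6 has T(x) = T(6), so we compute T⁻¹(−55): −55 lies in (−∞, −48], so solve −4x − 24 = −55: x = (−55 + 24)/(−4) = 31/4.

31/4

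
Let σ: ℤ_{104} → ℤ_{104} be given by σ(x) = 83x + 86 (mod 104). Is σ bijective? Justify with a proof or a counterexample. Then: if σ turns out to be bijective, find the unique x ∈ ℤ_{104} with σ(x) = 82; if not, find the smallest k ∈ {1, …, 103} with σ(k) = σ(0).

20

If σ(u) = σ(v), then 83u ≡ 83v (mod 104). Because gcd(83, 104) = 1, we may cancel 83 to get u ≡ v (mod 104).
We now compute 83⁻¹ mod 104 explicitly. Euclid's algorithm: 104 = 1·83 + 21, 83 = 3·21 + 20, 21 = 1·20 + 1; back-substituting gives 1 = 99·83 − 79·104, so 83⁻¹ ≡ 99 (mod 104).
For any y ∈ ℤ_{104}, x = 99(y − 86) mod 104 satisfies σ(x) = 83·99(y − 86) + 86 ≡ y (since 83·99 ≡ 1 mod 104). So every y has a preimage.
Thus σ is bijective.
Since σ is bijective, we find σ⁻¹(82): we need 83x ≡ 82 − 86 ≡ 100 (mod 104). Using 83⁻¹ = 99: x ≡ 99·100 = 9900 = 95·104 + 20, so x = 20.
Check: σ(20) = 83·20 + 86 = 1746 = 16·104 + 82 ≡ 82 (mod 104).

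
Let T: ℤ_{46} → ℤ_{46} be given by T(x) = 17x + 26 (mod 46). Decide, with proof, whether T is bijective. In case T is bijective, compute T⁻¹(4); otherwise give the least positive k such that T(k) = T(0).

By definition, injectivity means: for all a, b in the domain, T(a) = T(b) implies a = b.
If T(a) = T(b), then 17a ≡ 17b (mod 46). Because gcd(17, 46) = 1, we may cancel 17 to get a ≡ b (mod 46).
We now compute 17⁻¹ mod 46 explicitly. Euclid's algorithm: 46 = 2·17 + 12, 17 = 1·12 + 5, 12 = 2·5 + 2, 5 = 2·2 + 1; back-substituting gives 1 = 19·17 − 7·46, so 17⁻¹ ≡ 19 (mod 46).
For any y ∈ ℤ_{46}, x = 19(y − 26) mod 46 satisfies T(x) = 17·19(y − 26) + 26 ≡ y (since 17·19 ≡ 1 mod 46). So every y has a preimage.
So T is bijective.
Since T is bijective, we find T⁻¹(4): we need 17x ≡ 4 − 26 ≡ 24 (mod 46). Using 17⁻¹ = 19: x ≡ 19·24 = 456 = 9·46 + 42, so x = 42.
Check: T(42) = 17·42 + 26 = 740 = 16·46 + 4 ≡ 4 (mod 46).

42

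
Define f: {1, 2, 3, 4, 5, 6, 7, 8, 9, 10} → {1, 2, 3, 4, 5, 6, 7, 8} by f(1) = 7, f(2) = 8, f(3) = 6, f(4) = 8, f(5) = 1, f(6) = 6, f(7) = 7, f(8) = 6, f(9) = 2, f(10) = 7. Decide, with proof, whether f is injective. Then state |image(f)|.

5

f(2) = 8 = f(4) with 2 ≠ 4, so f is not injective.
The image of f is {1, 2, 6, 7, 8}, which has 5 elements.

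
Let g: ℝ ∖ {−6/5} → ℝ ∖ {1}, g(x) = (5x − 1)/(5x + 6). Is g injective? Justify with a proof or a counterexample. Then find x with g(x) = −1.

Suppose g(u) = g(v). Cross-multiplying: (5u − 1)(5v + 6) = (5v − 1)(5u + 6).
Expanding both sides and cancelling the symmetric terms leaves 35·(u − v) = 0. Since 35 ≠ 0, u = v. Hence g is injective.
Solving g(x) = −1: cross-multiplying gives 5x − 1 = −1(5x + 6), which rearranges to 10x = −5, so x = −1/2.

-1/2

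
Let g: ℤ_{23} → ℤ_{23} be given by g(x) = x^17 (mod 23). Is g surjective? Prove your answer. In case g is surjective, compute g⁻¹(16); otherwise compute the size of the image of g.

Since 23 is prime, the nonzero elements of ℤ_{23} form a cyclic group of order 22.
As gcd(17, 22) = 1, raising to the 17th power is a bijection on this group: if x_1^17 ≡ x_2^17 then (x_1x_2^{−1})^17 = 1, and the only element of order dividing gcd(17, 22) = 1 is 1, so x_1 = x_2.
With g(0) = 0 this makes g injective on all of ℤ_{23}, hence bijective (finite equal-size domain and codomain). In particular g is surjective.
Since g is surjective, we find the preimage of 16. The inverse of x ↦ x^17 on (ℤ_{23})^× is x ↦ x^13, because 17·13 = 221 = 10·22 + 1 ≡ 1 (mod 22) and x^{22} = 1 for x ≠ 0 (Fermat). So g⁻¹(16) = 16^13 mod 23.
Repeated squaring mod 23: 16^1 ≡ 16, 16^2 ≡ 16² = 256 ≡ 3, 16^4 ≡ 3² = 9, 16^8 ≡ 9² = 81 ≡ 12. Since 13 = 8 + 4 + 1, 16^13 ≡ 12·9·16: 12·9 = 108 ≡ 16, then 16·16 = 256 ≡ 3. So 16^13 ≡ 3 (mod 23).
Hence g⁻¹(16) = 3.

3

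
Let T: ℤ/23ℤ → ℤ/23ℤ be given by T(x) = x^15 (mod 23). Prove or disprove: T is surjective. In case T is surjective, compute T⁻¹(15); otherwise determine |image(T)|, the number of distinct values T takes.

Since 23 is prime, the nonzero elements of ℤ/23ℤ form a cyclic group of order 22.
As gcd(15, 22) = 1, raising to the 15th power is a bijection on this group: if u^15 ≡ v^15 then (uv^{−1})^15 = 1, and the only element of order dividing gcd(15, 22) = 1 is 1, so u = v.
With T(0) = 0 this makes T injective on all of ℤ/23ℤ, hence bijective (finite equal-size domain and codomain). In particular T is surjective.
Since T is surjective, we find the preimage of 15. The inverse of x ↦ x^15 on (ℤ/23ℤ)^× is x ↦ x^3, because 15·3 = 45 = 2·22 + 1 ≡ 1 (mod 22) and x^{22} = 1 for x ≠ 0 (Fermat). So T⁻¹(15) = 15^3 mod 23.
Repeated squaring mod 23: 15^1 ≡ 15, 15^2 ≡ 15² = 225 ≡ 18. Since 3 = 2 + 1, 15^3 ≡ 18·15: 18·15 = 270 ≡ 17. So 15^3 ≡ 17 (mod 23).
Hence T⁻¹(15) = 17.

17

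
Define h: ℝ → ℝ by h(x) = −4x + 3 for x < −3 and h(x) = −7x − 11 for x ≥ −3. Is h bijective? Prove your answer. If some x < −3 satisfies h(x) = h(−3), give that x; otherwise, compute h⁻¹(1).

-12/7

Both pieces are strictly decreasing (slopes −4 and −7), so each is injective on its own interval.
The left piece maps (−∞, −3) onto (15, ∞); the right piece maps [−3, ∞) onto (−∞, 10].
The images leave a gap (15 has no preimage), so h is not surjective, hence not bijective.
Because the two images are disjoint, no x < −3 has h(x) = h(−3), so we compute h⁻¹(1): 1 lies in (−∞, 10], so solve −7x − 11 = 1: x = (1 + 11)/(−7) = −12/7.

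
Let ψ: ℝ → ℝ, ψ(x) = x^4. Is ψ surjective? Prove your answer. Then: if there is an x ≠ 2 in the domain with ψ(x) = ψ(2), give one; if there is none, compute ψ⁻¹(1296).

Since 4 is even, x^4 ≥ 0 for all x ∈ ℝ, so −1 ∈ ℝ has no preimage. Thus ψ is not surjective.
For the follow-up, such an x exists: taking x = −2 ∈ ℝ gives ψ(−2) = 16 = ψ(2) with −2 ≠ 2.

-2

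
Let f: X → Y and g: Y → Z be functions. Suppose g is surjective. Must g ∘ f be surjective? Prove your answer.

not surjective

No. Take X = {1}, Y = Z = {1, 2, 3}, f(1) = 1, and g = identity (surjective).
Then (g ∘ f)(1) = 1, and 3 ∈ Z has no preimage under g ∘ f, so g ∘ f is not surjective.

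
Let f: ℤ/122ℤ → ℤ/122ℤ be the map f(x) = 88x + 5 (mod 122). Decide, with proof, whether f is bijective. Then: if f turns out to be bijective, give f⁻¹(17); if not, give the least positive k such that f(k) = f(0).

We have gcd(88, 122) = 2 > 1. Taking a = 0 and b = 61: f(0) = 5 and f(61) = 88·61 + 5 = 5373 ≡ 5 (mod 122).
So f(0) = f(61) while 0 ≠ 61, so f is not injective, hence not bijective.
Since f is not bijective, we find the least positive k with f(k) = f(0): this means 88k ≡ 0 (mod 122), i.e. 122 ∣ 88k. Since gcd(88, 122) = 2, dividing through by 2 this holds exactly when 61 ∣ 44k, and as gcd(44, 61) = 1, exactly when 61 ∣ k.
The smallest positive such k is 61.

61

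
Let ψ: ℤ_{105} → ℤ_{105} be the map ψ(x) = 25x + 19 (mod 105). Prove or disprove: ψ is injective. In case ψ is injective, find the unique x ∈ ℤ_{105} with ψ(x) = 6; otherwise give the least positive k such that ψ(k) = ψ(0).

21

We have gcd(25, 105) = 5 > 1. Taking s = 0 and t = 21: ψ(0) = 19 and ψ(21) = 25·21 + 19 = 544 ≡ 19 (mod 105).
So ψ(0) = ψ(21) while 0 ≠ 21, therefore ψ is not injective.
Since ψ is not injective, we find the least positive k with ψ(k) = ψ(0): this means 25k ≡ 0 (mod 105), i.e. 105 ∣ 25k. Since gcd(25, 105) = 5, dividing through by 5 this holds exactly when 21 ∣ 5k, and as gcd(5, 21) = 1, exactly when 21 ∣ k.
The smallest positive such k is 21.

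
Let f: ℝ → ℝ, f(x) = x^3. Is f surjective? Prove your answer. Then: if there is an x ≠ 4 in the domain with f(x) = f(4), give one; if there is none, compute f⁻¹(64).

4

For any y ∈ ℝ, x = y^{1/3} ∈ ℝ gives f(x) = y, so f is surjective.
Since x ↦ x^3 is strictly increasing on ℝ, it is injective there, so no x ≠ 4 in the domain has f(x) = f(4). We therefore compute f⁻¹(64) = 64^{1/3} = 4 (indeed 4^3 = 64).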